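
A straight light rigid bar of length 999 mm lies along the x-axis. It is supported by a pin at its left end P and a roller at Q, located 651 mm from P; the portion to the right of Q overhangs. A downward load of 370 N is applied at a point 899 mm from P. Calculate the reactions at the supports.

Moments about P: Q_y·651 − 370·899 = 0 → Q_y = 332630/651 = 510.952 ≈ 511.0 N.
ΣF_y = 0: P_y + 510.952 − 370 = 0 → P_y = -141.0 N.
ΣF_x = 0: no horizontal applied forces, so P_x = 0.

P_x = 0, P_y = -141.0 N, Q_y = 511.0 N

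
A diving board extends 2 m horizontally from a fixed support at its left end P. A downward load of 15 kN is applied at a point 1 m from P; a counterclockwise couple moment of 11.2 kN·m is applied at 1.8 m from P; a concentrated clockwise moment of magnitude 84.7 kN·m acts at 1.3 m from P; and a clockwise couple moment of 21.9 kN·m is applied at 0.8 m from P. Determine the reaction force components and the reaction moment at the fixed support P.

ΣF_x = 0: P_x = 0.
ΣF_y = 0: P_y − 15 = 0 → P_y = 15.00 kN.
ΣM about P: M_P − 15·1 + 11.2 − 84.7 − 21.9 = 0 → M_P = 110.4 kN·m.

P_x = 0, P_y = 15.00 kN, M_P = 110.4 kN·m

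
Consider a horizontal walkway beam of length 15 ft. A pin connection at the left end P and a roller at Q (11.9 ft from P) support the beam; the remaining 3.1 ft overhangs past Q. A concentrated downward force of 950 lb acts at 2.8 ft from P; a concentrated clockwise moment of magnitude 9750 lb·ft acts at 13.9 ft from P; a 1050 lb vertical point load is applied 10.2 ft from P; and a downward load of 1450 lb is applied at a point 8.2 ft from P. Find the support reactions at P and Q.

Taking moments about P: Q_y·11.9 − 950·2.8 − 9750 − 1050·10.2 − 1450·8.2 = 0 → Q_y = 35010/11.9 = 2942.02 ≈ 2942 lb.
ΣF_y = 0: P_y + 2942.02 − 950 − 1050 − 1450 = 0 → P_y = 508.0 lb.
ΣF_x = 0: no horizontal applied forces, so P_x = 0.

P_x = 0, P_y = 508.0 lb, Q_y = 2942 lb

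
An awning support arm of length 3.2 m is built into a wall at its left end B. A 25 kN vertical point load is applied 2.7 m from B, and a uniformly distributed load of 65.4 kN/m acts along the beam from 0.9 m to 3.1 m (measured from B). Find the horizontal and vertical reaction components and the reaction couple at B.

Resultant of the distributed load: 65.4 × 2.2 = 143.88 kN at 2 m from B.
ΣF_x = 0: B_x = 0.
ΣF_y = 0: B_y − 25 − 65.4·2.2 = 0 → B_y = 168.9 kN.
ΣM about B: M_B − 25·2.7 − (65.4·2.2)·2 = 0 → M_B = 355.3 kN·m.

B_x = 0, B_y = 168.9 kN, M_B = 355.3 kN·m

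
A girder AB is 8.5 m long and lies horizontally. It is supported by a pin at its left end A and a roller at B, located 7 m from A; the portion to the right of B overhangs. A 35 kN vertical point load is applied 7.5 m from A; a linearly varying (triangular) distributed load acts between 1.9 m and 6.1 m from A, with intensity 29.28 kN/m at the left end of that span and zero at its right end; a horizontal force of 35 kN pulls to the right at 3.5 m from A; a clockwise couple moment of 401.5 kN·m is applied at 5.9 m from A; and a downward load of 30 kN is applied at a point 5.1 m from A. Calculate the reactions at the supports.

A_x = -35.00 kN, A_y = -19.21 kN, B_y = 145.7 kN

Resultant of the triangular load: ½ × 29.28 × 4.2 = 61.488 kN, acting at 3.3 m from A (one-third of the span from the peak).
Taking moments about A: B_y·7 − 35·7.5 − (½·29.28·4.2)·3.3 − 401.5 − 30·5.1 = 0 → B_y = 1019.9104/7 = 145.701 ≈ 145.7 kN.
ΣF_y = 0: A_y + 145.701 − 35 − ½·29.28·4.2 − 30 = 0 → A_y = -19.21 kN.
ΣF_x = 0: A_x + 35 = 0 → A_x = -35.00 kN.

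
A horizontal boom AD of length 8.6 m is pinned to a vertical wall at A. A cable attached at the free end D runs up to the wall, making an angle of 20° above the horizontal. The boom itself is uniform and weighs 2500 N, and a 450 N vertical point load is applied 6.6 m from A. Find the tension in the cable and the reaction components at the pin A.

T = 4664 N, A_x = 4383 N, A_y = 1355 N

ΣM about A: T·sin20°·8.6 − 2500·4.3 − 450·6.6 = 0 → T = 13720/(8.6·0.34202) = 4664.49 ≈ 4664 N.
ΣF_x = 0: A_x − T·cos20° = 0 → A_x = 4664.49 × 0.939693 = 4383 N.
ΣF_y = 0: A_y + T·sin20° − 2500 − 450 = 0 → A_y = 2950 − 4664.49 × 0.34202 = 1355 N.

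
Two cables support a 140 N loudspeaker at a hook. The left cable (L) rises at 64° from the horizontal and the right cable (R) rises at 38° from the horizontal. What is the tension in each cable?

T_L = 112.8 N, T_R = 62.74 N

ΣF_x = 0: −T_L·cos64° + T_R·cos38° = 0 → T_R = 0.556301·T_L.
ΣF_y = 0: T_L·sin64° + T_R·sin38° = 140.
Substitute: T_L·(0.898794 + 0.556301·0.615661) = 140 → T_L = 112.786 ≈ 112.8 N.
Then T_R = 0.556301 × 112.786 = 62.74 N.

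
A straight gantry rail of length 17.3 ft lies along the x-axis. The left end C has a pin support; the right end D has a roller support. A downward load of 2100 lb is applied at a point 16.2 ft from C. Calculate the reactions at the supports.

C_x = 0, C_y = 133.5 lb, D_y = 1966 lb

Taking moments about C: D_y·17.3 − 2100·16.2 = 0 → D_y = 34020/17.3 = 1966.47 ≈ 1966 lb.
ΣF_y = 0: C_y + 1966.47 − 2100 = 0 → C_y = 133.5 lb.
ΣF_x = 0: no horizontal applied forces, so C_x = 0.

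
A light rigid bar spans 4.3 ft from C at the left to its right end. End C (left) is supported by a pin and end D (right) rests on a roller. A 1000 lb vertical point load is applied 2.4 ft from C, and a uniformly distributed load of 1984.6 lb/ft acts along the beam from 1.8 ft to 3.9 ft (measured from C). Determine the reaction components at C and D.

Resultant of the distributed load: 1984.6 × 2.1 = 4167.66 lb at 2.85 ft from C.
Taking moments about C: D_y·4.3 − 1000·2.4 − (1984.6·2.1)·2.85 = 0 → D_y = 14277.831/4.3 = 3320.43 ≈ 3320 lb.
ΣF_y = 0: C_y + 3320.43 − 1000 − 1984.6·2.1 = 0 → C_y = 1847 lb.
ΣF_x = 0: no horizontal applied forces, so C_x = 0.

C_x = 0, C_y = 1847 lb, D_y = 3320 lb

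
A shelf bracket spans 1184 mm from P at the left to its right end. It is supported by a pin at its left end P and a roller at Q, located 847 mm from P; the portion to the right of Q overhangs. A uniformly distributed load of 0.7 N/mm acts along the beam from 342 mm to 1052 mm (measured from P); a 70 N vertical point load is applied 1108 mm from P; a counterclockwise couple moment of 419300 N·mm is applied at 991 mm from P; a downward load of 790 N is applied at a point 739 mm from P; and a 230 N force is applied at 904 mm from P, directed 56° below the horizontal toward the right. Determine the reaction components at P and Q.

P_x = -128.6 N, P_y = 649.4 N, Q_y = 898.3 N

Resultant of the distributed load: 0.7 × 710 = 497 N at 697 mm from P.
ΣM about P: Q_y·847 − (0.7·710)·697 − 70·1108 + 419300 − 790·739 − 230·sin56°·904 = 0 → Q_y = 760852/847 = 898.29 ≈ 898.3 N.
ΣF_y = 0: P_y + 898.29 − 0.7·710 − 70 − 790 − 230·sin56° = 0 → P_y = 649.4 N.
ΣF_x = 0: P_x + 230·cos56° = 0 → P_x = -128.6 N.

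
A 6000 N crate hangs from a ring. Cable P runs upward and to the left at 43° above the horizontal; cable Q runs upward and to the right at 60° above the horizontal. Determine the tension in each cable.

ΣF_x = 0: −T_P·cos43° + T_Q·cos60° = 0 → T_Q = 1.46271·T_P.
ΣF_y = 0: T_P·sin43° + T_Q·sin60° = 6000.
Substitute: T_P·(0.681998 + 1.46271·0.866025) = 6000 → T_P = 3078.91 ≈ 3079 N.
Then T_Q = 1.46271 × 3078.91 = 4504 N.

T_P = 3079 N, T_Q = 4504 N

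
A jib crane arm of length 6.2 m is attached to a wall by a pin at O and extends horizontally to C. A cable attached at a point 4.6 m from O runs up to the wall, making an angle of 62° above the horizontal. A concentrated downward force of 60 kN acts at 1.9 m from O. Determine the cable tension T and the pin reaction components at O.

T = 28.07 kN, O_x = 13.18 kN, O_y = 35.22 kN

ΣM about O: T·sin62°·4.6 − 60·1.9 = 0 → T = 114/(4.6·0.882948) = 28.068 ≈ 28.07 kN.
ΣF_x = 0: O_x − T·cos62° = 0 → O_x = 28.068 × 0.469472 = 13.18 kN.
ΣF_y = 0: O_y + T·sin62° − 60 = 0 → O_y = 60 − 28.068 × 0.882948 = 35.22 kN.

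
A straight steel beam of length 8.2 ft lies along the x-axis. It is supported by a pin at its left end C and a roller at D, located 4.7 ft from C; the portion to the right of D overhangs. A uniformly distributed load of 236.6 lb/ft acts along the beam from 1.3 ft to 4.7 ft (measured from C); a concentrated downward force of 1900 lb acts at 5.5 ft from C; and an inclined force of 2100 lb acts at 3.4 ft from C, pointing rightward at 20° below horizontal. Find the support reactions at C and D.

Resultant of the distributed load: 236.6 × 3.4 = 804.44 lb at 3 ft from C.
Taking moments about C: D_y·4.7 − (236.6·3.4)·3 − 1900·5.5 − 2100·sin20°·3.4 = 0 → D_y = 15305.3/4.7 = 3256.45 ≈ 3256 lb.
ΣF_y = 0: C_y + 3256.45 − 236.6·3.4 − 1900 − 2100·sin20° = 0 → C_y = 166.2 lb.
ΣF_x = 0: C_x + 2100·cos20° = 0 → C_x = -1973 lb.

C_x = -1973 lb, C_y = 166.2 lb, D_y = 3256 lb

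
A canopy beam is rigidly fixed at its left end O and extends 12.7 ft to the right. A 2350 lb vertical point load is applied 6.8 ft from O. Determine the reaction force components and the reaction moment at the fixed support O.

O_x = 0, O_y = 2350 lb, M_O = 15980 lb·ft

ΣF_x = 0: O_x = 0.
ΣF_y = 0: O_y − 2350 = 0 → O_y = 2350 lb.
ΣM about O: M_O − 2350·6.8 = 0 → M_O = 15980 lb·ft.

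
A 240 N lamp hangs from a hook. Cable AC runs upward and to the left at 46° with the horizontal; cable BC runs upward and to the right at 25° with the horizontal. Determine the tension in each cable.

T_AC = 230.0 N, T_BC = 176.3 N

ΣF_x = 0: −T_AC·cos46° + T_BC·cos25° = 0 → T_BC = 0.766471·T_AC.
ΣF_y = 0: T_AC·sin46° + T_BC·sin25° = 240.
Substitute: T_AC·(0.71934 + 0.766471·0.422618) = 240 → T_AC = 230.047 ≈ 230.0 N.
Then T_BC = 0.766471 × 230.047 = 176.3 N.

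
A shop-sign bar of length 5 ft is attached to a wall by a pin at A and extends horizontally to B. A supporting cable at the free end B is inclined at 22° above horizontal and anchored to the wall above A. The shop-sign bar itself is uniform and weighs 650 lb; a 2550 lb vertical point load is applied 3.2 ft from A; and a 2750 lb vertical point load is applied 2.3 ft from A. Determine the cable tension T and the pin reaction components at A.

T = 8601 lb, A_x = 7975 lb, A_y = 2728 lb

ΣM about A: T·sin22°·5 − 650·2.5 − 2550·3.2 − 2750·2.3 = 0 → T = 16110/(5·0.374607) = 8601.01 ≈ 8601 lb.
ΣF_x = 0: A_x − T·cos22° = 0 → A_x = 8601.01 × 0.927184 = 7975 lb.
ΣF_y = 0: A_y + T·sin22° − 650 − 2550 − 2750 = 0 → A_y = 5950 − 8601.01 × 0.374607 = 2728 lb.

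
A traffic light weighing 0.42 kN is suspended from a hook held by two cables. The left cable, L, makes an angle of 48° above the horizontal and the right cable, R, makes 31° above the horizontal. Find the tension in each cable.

T_L = 0.3667 kN, T_R = 0.2863 kN

ΣF_x = 0: −T_L·cos48° + T_R·cos31° = 0 → T_R = 0.78063·T_L.
ΣF_y = 0: T_L·sin48° + T_R·sin31° = 0.42.
Substitute: T_L·(0.743145 + 0.78063·0.515038) = 0.42 → T_L = 0.366748 ≈ 0.3667 kN.
Then T_R = 0.78063 × 0.366748 = 0.2863 kN.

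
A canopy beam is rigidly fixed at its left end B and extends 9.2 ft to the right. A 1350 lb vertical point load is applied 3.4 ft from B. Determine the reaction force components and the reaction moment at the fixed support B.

B_x = 0, B_y = 1350 lb, M_B = 4590 lb·ft

ΣF_x = 0: B_x = 0.
ΣF_y = 0: B_y − 1350 = 0 → B_y = 1350 lb.
ΣM about B: M_B − 1350·3.4 = 0 → M_B = 4590 lb·ft.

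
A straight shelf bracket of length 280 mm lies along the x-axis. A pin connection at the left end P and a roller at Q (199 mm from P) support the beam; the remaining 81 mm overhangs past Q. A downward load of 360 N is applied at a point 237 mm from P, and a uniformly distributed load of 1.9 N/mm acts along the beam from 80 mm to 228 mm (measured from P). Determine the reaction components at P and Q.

Resultant of the distributed load: 1.9 × 148 = 281.2 N at 154 mm from P.
ΣM about P: Q_y·199 − 360·237 − (1.9·148)·154 = 0 → Q_y = 128624.8/199 = 646.356 ≈ 646.4 N.
ΣF_y = 0: P_y + 646.356 − 360 − 1.9·148 = 0 → P_y = -5.156 N.
ΣF_x = 0: no horizontal applied forces, so P_x = 0.

P_x = 0, P_y = -5.156 N, Q_y = 646.4 N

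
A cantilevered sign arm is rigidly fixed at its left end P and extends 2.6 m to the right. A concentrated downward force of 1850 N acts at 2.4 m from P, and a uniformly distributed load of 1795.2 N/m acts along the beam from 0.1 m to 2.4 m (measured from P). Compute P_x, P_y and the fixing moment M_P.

P_x = 0, P_y = 5979 N, M_P = 9601 N·m

Resultant of the distributed load: 1795.2 × 2.3 = 4128.96 N at 1.25 m from P.
ΣF_x = 0: P_x = 0.
ΣF_y = 0: P_y − 1850 − 1795.2·2.3 = 0 → P_y = 5979 N.
ΣM about P: M_P − 1850·2.4 − (1795.2·2.3)·1.25 = 0 → M_P = 9601 N·m.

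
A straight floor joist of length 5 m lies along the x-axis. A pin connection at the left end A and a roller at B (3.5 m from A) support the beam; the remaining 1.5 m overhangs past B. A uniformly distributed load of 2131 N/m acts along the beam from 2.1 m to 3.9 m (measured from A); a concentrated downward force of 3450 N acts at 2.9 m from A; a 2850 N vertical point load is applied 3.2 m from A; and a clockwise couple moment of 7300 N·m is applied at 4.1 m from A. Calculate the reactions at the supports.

Resultant of the distributed load: 2131 × 1.8 = 3835.8 N at 3 m from A.
Moments about A: B_y·3.5 − (2131·1.8)·3 − 3450·2.9 − 2850·3.2 − 7300 = 0 → B_y = 37932.4/3.5 = 10837.8 ≈ 10840 N.
ΣF_y = 0: A_y + 10837.8 − 2131·1.8 − 3450 − 2850 = 0 → A_y = -702.0 N.
ΣF_x = 0: no horizontal applied forces, so A_x = 0.

A_x = 0, A_y = -702.0 N, B_y = 10840 N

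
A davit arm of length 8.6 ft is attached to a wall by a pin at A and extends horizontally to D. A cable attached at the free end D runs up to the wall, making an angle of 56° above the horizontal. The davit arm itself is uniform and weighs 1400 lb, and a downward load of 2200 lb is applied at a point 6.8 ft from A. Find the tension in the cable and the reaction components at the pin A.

T = 2943 lb, A_x = 1645 lb, A_y = 1160 lb

ΣM about A: T·sin56°·8.6 − 1400·4.3 − 2200·6.8 = 0 → T = 20980/(8.6·0.829038) = 2942.61 ≈ 2943 lb.
ΣF_x = 0: A_x − T·cos56° = 0 → A_x = 2942.61 × 0.559193 = 1645 lb.
ΣF_y = 0: A_y + T·sin56° − 1400 − 2200 = 0 → A_y = 3600 − 2942.61 × 0.829038 = 1160 lb.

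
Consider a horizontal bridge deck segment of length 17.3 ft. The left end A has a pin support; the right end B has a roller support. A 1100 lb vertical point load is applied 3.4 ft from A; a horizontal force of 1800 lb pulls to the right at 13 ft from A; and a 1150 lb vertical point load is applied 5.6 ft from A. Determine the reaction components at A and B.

A_x = -1800 lb, A_y = 1662 lb, B_y = 588.4 lb

Moments about A: B_y·17.3 − 1100·3.4 − 1150·5.6 = 0 → B_y = 10180/17.3 = 588.439 ≈ 588.4 lb.
ΣF_y = 0: A_y + 588.439 − 1100 − 1150 = 0 → A_y = 1662 lb.
ΣF_x = 0: A_x + 1800 = 0 → A_x = -1800 lb.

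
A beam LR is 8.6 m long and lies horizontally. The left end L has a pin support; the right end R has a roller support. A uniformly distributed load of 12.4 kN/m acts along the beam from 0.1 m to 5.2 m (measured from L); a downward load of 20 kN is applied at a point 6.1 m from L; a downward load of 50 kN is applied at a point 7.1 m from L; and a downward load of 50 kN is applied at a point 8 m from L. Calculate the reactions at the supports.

Resultant of the distributed load: 12.4 × 5.1 = 63.24 kN at 2.65 m from L.
Taking moments about L: R_y·8.6 − (12.4·5.1)·2.65 − 20·6.1 − 50·7.1 − 50·8 = 0 → R_y = 1044.586/8.6 = 121.463 ≈ 121.5 kN.
ΣF_y = 0: L_y + 121.463 − 12.4·5.1 − 20 − 50 − 50 = 0 → L_y = 61.78 kN.
ΣF_x = 0: no horizontal applied forces, so L_x = 0.

L_x = 0, L_y = 61.78 kN, R_y = 121.5 kN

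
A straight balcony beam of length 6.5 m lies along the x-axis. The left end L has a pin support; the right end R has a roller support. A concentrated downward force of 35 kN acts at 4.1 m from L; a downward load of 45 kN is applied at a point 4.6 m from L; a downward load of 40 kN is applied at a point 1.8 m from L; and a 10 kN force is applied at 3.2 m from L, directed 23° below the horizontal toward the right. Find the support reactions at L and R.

L_x = -9.205 kN, L_y = 56.98 kN, R_y = 66.92 kN

Taking moments about L: R_y·6.5 − 35·4.1 − 45·4.6 − 40·1.8 − 10·sin23°·3.2 = 0 → R_y = 435.003/6.5 = 66.9235 ≈ 66.92 kN.
ΣF_y = 0: L_y + 66.9235 − 35 − 45 − 40 − 10·sin23° = 0 → L_y = 56.98 kN.
ΣF_x = 0: L_x + 10·cos23° = 0 → L_x = -9.205 kN.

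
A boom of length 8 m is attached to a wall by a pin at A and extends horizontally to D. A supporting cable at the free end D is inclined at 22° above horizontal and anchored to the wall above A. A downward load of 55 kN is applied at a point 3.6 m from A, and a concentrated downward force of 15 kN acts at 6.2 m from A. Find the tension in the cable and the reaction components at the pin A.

ΣM about A: T·sin22°·8 − 55·3.6 − 15·6.2 = 0 → T = 291/(8·0.374607) = 97.1018 ≈ 97.10 kN.
ΣF_x = 0: A_x − T·cos22° = 0 → A_x = 97.1018 × 0.927184 = 90.03 kN.
ΣF_y = 0: A_y + T·sin22° − 55 − 15 = 0 → A_y = 70 − 97.1018 × 0.374607 = 33.62 kN.

T = 97.10 kN, A_x = 90.03 kN, A_y = 33.62 kN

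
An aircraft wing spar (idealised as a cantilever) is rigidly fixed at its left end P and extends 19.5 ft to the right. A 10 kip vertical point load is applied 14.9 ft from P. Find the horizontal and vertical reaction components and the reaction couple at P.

P_x = 0, P_y = 10.00 kip, M_P = 149.0 kip·ft

ΣF_x = 0: P_x = 0.
ΣF_y = 0: P_y − 10 = 0 → P_y = 10.00 kip.
ΣM about P: M_P − 10·14.9 = 0 → M_P = 149.0 kip·ft.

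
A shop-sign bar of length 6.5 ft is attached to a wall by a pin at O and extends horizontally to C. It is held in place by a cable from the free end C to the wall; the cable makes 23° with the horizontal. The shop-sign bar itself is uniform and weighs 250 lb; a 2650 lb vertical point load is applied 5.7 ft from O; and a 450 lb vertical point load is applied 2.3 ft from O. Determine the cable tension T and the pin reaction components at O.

ΣM about O: T·sin23°·6.5 − 250·3.25 − 2650·5.7 − 450·2.3 = 0 → T = 16952.5/(6.5·0.390731) = 6674.87 ≈ 6675 lb.
ΣF_x = 0: O_x − T·cos23° = 0 → O_x = 6674.87 × 0.920505 = 6144 lb.
ΣF_y = 0: O_y + T·sin23° − 250 − 2650 − 450 = 0 → O_y = 3350 − 6674.87 × 0.390731 = 741.9 lb.

T = 6675 lb, O_x = 6144 lb, O_y = 741.9 lb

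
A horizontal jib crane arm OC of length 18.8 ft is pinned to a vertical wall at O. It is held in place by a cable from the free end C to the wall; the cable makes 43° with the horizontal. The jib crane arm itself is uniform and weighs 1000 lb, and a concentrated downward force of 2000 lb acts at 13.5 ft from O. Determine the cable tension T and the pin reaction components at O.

ΣM about O: T·sin43°·18.8 − 1000·9.4 − 2000·13.5 = 0 → T = 36400/(18.8·0.681998) = 2838.97 ≈ 2839 lb.
ΣF_x = 0: O_x − T·cos43° = 0 → O_x = 2838.97 × 0.731354 = 2076 lb.
ΣF_y = 0: O_y + T·sin43° − 1000 − 2000 = 0 → O_y = 3000 − 2838.97 × 0.681998 = 1064 lb.

T = 2839 lb, O_x = 2076 lb, O_y = 1064 lb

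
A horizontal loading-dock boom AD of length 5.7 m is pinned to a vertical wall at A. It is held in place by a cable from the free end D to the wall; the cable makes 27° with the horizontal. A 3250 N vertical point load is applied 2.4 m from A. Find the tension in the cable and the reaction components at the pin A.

ΣM about A: T·sin27°·5.7 − 3250·2.4 = 0 → T = 7800/(5.7·0.45399) = 3014.21 ≈ 3014 N.
ΣF_x = 0: A_x − T·cos27° = 0 → A_x = 3014.21 × 0.891007 = 2686 N.
ΣF_y = 0: A_y + T·sin27° − 3250 = 0 → A_y = 3250 − 3014.21 × 0.45399 = 1882 N.

T = 3014 N, A_x = 2686 N, A_y = 1882 N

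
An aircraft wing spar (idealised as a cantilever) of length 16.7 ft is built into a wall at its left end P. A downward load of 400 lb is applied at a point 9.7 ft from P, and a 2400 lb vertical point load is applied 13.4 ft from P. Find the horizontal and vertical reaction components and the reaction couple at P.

P_x = 0, P_y = 2800 lb, M_P = 36040 lb·ft

ΣF_x = 0: P_x = 0.
ΣF_y = 0: P_y − 400 − 2400 = 0 → P_y = 2800 lb.
ΣM about P: M_P − 400·9.7 − 2400·13.4 = 0 → M_P = 36040 lb·ft.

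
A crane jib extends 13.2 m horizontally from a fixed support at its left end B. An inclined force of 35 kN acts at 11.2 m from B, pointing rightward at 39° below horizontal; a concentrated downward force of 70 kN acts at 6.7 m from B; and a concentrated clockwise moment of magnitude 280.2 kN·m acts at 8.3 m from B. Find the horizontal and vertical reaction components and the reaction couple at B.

B_x = -27.20 kN, B_y = 92.03 kN, M_B = 995.9 kN·m

ΣF_x = 0: B_x + 35·cos39° = 0 → B_x = -27.20 kN.
ΣF_y = 0: B_y − 35·sin39° − 70 = 0 → B_y = 92.03 kN.
ΣM about B: M_B − 35·sin39°·11.2 − 70·6.7 − 280.2 = 0 → M_B = 995.9 kN·m.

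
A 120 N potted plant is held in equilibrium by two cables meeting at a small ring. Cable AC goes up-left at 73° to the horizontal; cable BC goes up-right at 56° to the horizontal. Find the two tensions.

T_AC = 86.35 N, T_BC = 45.15 N

ΣF_x = 0: −T_AC·cos73° + T_BC·cos56° = 0 → T_BC = 0.522846·T_AC.
ΣF_y = 0: T_AC·sin73° + T_BC·sin56° = 120.
Substitute: T_AC·(0.956305 + 0.522846·0.829038) = 120 → T_AC = 86.3456 ≈ 86.35 N.
Then T_BC = 0.522846 × 86.3456 = 45.15 N.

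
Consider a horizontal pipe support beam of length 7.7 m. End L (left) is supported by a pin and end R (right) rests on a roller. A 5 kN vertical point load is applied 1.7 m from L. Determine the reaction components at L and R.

L_x = 0, L_y = 3.896 kN, R_y = 1.104 kN

ΣM about L: R_y·7.7 − 5·1.7 = 0 → R_y = 8.5/7.7 = 1.1039 ≈ 1.104 kN.
ΣF_y = 0: L_y + 1.1039 − 5 = 0 → L_y = 3.896 kN.
ΣF_x = 0: no horizontal applied forces, so L_x = 0.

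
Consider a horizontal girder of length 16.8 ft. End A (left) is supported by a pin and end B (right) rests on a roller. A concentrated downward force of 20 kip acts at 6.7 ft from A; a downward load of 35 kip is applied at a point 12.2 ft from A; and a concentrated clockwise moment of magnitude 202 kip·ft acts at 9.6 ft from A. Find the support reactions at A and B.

Taking moments about A: B_y·16.8 − 20·6.7 − 35·12.2 − 202 = 0 → B_y = 763/16.8 = 45.4167 ≈ 45.42 kip.
ΣF_y = 0: A_y + 45.4167 − 20 − 35 = 0 → A_y = 9.583 kip.
ΣF_x = 0: no horizontal applied forces, so A_x = 0.

A_x = 0, A_y = 9.583 kip, B_y = 45.42 kip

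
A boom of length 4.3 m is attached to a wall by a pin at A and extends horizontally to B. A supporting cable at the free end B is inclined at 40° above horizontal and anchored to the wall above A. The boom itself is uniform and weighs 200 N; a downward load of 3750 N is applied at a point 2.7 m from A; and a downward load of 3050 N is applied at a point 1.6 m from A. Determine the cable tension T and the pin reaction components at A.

ΣM about A: T·sin40°·4.3 − 200·2.15 − 3750·2.7 − 3050·1.6 = 0 → T = 15435/(4.3·0.642788) = 5584.32 ≈ 5584 N.
ΣF_x = 0: A_x − T·cos40° = 0 → A_x = 5584.32 × 0.766044 = 4278 N.
ΣF_y = 0: A_y + T·sin40° − 200 − 3750 − 3050 = 0 → A_y = 7000 − 5584.32 × 0.642788 = 3410 N.

T = 5584 N, A_x = 4278 N, A_y = 3410 N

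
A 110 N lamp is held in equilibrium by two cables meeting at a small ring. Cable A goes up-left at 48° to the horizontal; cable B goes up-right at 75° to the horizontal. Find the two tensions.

T_A = 33.95 N, T_B = 87.76 N

ΣF_x = 0: −T_A·cos48° + T_B·cos75° = 0 → T_B = 2.58532·T_A.
ΣF_y = 0: T_A·sin48° + T_B·sin75° = 110.
Substitute: T_A·(0.743145 + 2.58532·0.965926) = 110 → T_A = 33.9467 ≈ 33.95 N.
Then T_B = 2.58532 × 33.9467 = 87.76 N.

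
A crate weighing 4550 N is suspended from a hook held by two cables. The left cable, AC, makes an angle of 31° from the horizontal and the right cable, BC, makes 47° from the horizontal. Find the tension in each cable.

ΣF_x = 0: −T_AC·cos31° + T_BC·cos47° = 0 → T_BC = 1.25685·T_AC.
ΣF_y = 0: T_AC·sin31° + T_BC·sin47° = 4550.
Substitute: T_AC·(0.515038 + 1.25685·0.731354) = 4550 → T_AC = 3172.41 ≈ 3172 N.
Then T_BC = 1.25685 × 3172.41 = 3987 N.

T_AC = 3172 N, T_BC = 3987 N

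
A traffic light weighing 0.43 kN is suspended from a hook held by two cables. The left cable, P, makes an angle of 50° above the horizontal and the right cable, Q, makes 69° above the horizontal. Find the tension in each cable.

T_P = 0.1762 kN, T_Q = 0.3160 kN

ΣF_x = 0: −T_P·cos50° + T_Q·cos69° = 0 → T_Q = 1.79365·T_P.
ΣF_y = 0: T_P·sin50° + T_Q·sin69° = 0.43.
Substitute: T_P·(0.766044 + 1.79365·0.93358) = 0.43 → T_P = 0.176189 ≈ 0.1762 kN.
Then T_Q = 1.79365 × 0.176189 = 0.3160 kN.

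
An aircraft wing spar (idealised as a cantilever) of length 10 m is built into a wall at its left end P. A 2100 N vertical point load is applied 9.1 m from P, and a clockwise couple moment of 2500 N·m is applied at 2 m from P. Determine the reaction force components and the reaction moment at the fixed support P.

ΣF_x = 0: P_x = 0.
ΣF_y = 0: P_y − 2100 = 0 → P_y = 2100 N.
ΣM about P: M_P − 2100·9.1 − 2500 = 0 → M_P = 21610 N·m.

P_x = 0, P_y = 2100 N, M_P = 21610 N·m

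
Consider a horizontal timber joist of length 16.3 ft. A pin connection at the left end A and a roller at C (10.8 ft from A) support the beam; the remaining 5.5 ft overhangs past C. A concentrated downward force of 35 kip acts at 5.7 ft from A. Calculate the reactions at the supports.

Moments about A: C_y·10.8 − 35·5.7 = 0 → C_y = 199.5/10.8 = 18.4722 ≈ 18.47 kip.
ΣF_y = 0: A_y + 18.4722 − 35 = 0 → A_y = 16.53 kip.
ΣF_x = 0: no horizontal applied forces, so A_x = 0.

A_x = 0, A_y = 16.53 kip, C_y = 18.47 kip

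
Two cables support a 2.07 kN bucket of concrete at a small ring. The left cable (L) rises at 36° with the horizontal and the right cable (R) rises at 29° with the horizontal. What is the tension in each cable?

T_L = 1.998 kN, T_R = 1.848 kN

ΣF_x = 0: −T_L·cos36° + T_R·cos29° = 0 → T_R = 0.924993·T_L.
ΣF_y = 0: T_L·sin36° + T_R·sin29° = 2.07.
Substitute: T_L·(0.587785 + 0.924993·0.48481) = 2.07 → T_L = 1.99762 ≈ 1.998 kN.
Then T_R = 0.924993 × 1.99762 = 1.848 kN.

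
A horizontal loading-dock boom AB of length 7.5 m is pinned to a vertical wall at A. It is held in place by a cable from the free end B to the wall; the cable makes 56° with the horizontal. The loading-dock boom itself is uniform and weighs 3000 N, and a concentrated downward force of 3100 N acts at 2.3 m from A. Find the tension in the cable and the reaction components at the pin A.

T = 2956 N, A_x = 1653 N, A_y = 3649 N

ΣM about A: T·sin56°·7.5 − 3000·3.75 − 3100·2.3 = 0 → T = 18380/(7.5·0.829038) = 2956.04 ≈ 2956 N.
ΣF_x = 0: A_x − T·cos56° = 0 → A_x = 2956.04 × 0.559193 = 1653 N.
ΣF_y = 0: A_y + T·sin56° − 3000 − 3100 = 0 → A_y = 6100 − 2956.04 × 0.829038 = 3649 N.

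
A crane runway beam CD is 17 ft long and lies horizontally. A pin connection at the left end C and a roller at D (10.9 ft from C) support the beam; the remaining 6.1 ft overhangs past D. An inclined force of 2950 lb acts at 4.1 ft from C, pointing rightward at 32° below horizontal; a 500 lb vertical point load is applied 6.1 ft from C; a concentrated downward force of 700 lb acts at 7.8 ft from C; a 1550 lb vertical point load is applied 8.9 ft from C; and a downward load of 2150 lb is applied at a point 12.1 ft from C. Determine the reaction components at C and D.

C_x = -2502 lb, C_y = 1442 lb, D_y = 5021 lb

Taking moments about C: D_y·10.9 − 2950·sin32°·4.1 − 500·6.1 − 700·7.8 − 1550·8.9 − 2150·12.1 = 0 → D_y = 54729.4/10.9 = 5021.05 ≈ 5021 lb.
ΣF_y = 0: C_y + 5021.05 − 2950·sin32° − 500 − 700 − 1550 − 2150 = 0 → C_y = 1442 lb.
ΣF_x = 0: C_x + 2950·cos32° = 0 → C_x = -2502 lb.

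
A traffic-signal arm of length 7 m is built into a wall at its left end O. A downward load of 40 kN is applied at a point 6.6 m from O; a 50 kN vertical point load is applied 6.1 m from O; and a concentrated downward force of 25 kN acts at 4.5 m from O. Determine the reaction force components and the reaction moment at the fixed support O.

O_x = 0, O_y = 115.0 kN, M_O = 681.5 kN·m

ΣF_x = 0: O_x = 0.
ΣF_y = 0: O_y − 40 − 50 − 25 = 0 → O_y = 115.0 kN.
ΣM about O: M_O − 40·6.6 − 50·6.1 − 25·4.5 = 0 → M_O = 681.5 kN·m.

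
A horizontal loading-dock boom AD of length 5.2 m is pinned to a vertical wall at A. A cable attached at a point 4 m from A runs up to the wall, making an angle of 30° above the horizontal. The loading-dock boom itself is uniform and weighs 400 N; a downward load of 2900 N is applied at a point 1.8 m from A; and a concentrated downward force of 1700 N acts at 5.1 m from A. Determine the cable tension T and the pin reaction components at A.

T = 7465 N, A_x = 6465 N, A_y = 1268 N

ΣM about A: T·sin30°·4 − 400·2.6 − 2900·1.8 − 1700·5.1 = 0 → T = 14930/(4·0.5) = 7465 N.
ΣF_x = 0: A_x − T·cos30° = 0 → A_x = 7465 × 0.866025 = 6465 N.
ΣF_y = 0: A_y + T·sin30° − 400 − 2900 − 1700 = 0 → A_y = 5000 − 7465 × 0.5 = 1268 N.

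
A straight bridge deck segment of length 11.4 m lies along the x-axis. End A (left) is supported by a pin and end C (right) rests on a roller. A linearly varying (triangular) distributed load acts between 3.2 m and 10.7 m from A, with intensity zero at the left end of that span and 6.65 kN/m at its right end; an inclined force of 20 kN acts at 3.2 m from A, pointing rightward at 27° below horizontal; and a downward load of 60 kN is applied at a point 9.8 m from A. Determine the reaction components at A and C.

A_x = -17.82 kN, A_y = 21.95 kN, C_y = 72.07 kN

Resultant of the triangular load: ½ × 6.65 × 7.5 = 24.9375 kN, acting at 8.2 m from A (one-third of the span from the peak).
ΣM about A: C_y·11.4 − (½·6.65·7.5)·8.2 − 20·sin27°·3.2 − 60·9.8 = 0 → C_y = 821.543/11.4 = 72.0652 ≈ 72.07 kN.
ΣF_y = 0: A_y + 72.0652 − ½·6.65·7.5 − 20·sin27° − 60 = 0 → A_y = 21.95 kN.
ΣF_x = 0: A_x + 20·cos27° = 0 → A_x = -17.82 kN.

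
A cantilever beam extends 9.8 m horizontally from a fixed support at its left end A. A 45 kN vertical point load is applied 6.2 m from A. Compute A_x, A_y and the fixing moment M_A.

ΣF_x = 0: A_x = 0.
ΣF_y = 0: A_y − 45 = 0 → A_y = 45.00 kN.
ΣM about A: M_A − 45·6.2 = 0 → M_A = 279.0 kN·m.

A_x = 0, A_y = 45.00 kN, M_A = 279.0 kN·m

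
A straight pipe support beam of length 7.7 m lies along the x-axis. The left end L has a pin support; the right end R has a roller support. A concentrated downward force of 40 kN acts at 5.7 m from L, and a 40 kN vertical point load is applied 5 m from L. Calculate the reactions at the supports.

L_x = 0, L_y = 24.42 kN, R_y = 55.58 kN

Moments about L: R_y·7.7 − 40·5.7 − 40·5 = 0 → R_y = 428/7.7 = 55.5844 ≈ 55.58 kN.
ΣF_y = 0: L_y + 55.5844 − 40 − 40 = 0 → L_y = 24.42 kN.
ΣF_x = 0: no horizontal applied forces, so L_x = 0.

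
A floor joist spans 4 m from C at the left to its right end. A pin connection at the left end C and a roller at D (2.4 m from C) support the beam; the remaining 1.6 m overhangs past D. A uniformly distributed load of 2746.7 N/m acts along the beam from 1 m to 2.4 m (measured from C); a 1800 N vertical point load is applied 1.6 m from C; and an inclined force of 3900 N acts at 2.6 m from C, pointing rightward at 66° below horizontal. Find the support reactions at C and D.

Resultant of the distributed load: 2746.7 × 1.4 = 3845.38 N at 1.7 m from C.
Moments about C: D_y·2.4 − (2746.7·1.4)·1.7 − 1800·1.6 − 3900·sin66°·2.6 = 0 → D_y = 18680.5/2.4 = 7783.54 ≈ 7784 N.
ΣF_y = 0: C_y + 7783.54 − 2746.7·1.4 − 1800 − 3900·sin66° = 0 → C_y = 1425 N.
ΣF_x = 0: C_x + 3900·cos66° = 0 → C_x = -1586 N.

C_x = -1586 N, C_y = 1425 N, D_y = 7784 N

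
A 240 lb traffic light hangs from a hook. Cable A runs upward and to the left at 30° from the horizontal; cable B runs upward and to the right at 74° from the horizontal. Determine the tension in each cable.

T_A = 68.18 lb, T_B = 214.2 lb

ΣF_x = 0: −T_A·cos30° + T_B·cos74° = 0 → T_B = 3.1419·T_A.
ΣF_y = 0: T_A·sin30° + T_B·sin74° = 240.
Substitute: T_A·(0.5 + 3.1419·0.961262) = 240 → T_A = 68.1782 ≈ 68.18 lb.
Then T_B = 3.1419 × 68.1782 = 214.2 lb.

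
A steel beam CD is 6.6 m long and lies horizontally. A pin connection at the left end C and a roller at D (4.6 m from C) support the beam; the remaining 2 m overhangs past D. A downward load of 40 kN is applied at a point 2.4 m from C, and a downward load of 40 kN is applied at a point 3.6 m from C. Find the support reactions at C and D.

Moments about C: D_y·4.6 − 40·2.4 − 40·3.6 = 0 → D_y = 240/4.6 = 52.1739 ≈ 52.17 kN.
ΣF_y = 0: C_y + 52.1739 − 40 − 40 = 0 → C_y = 27.83 kN.
ΣF_x = 0: no horizontal applied forces, so C_x = 0.

C_x = 0, C_y = 27.83 kN, D_y = 52.17 kN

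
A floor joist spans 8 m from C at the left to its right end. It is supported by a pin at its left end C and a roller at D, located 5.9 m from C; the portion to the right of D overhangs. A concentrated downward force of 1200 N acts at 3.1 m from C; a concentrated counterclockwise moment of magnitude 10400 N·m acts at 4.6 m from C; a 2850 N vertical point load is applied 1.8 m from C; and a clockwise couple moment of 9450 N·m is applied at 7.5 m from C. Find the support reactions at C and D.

C_x = 0, C_y = 2711 N, D_y = 1339 N

Moments about C: D_y·5.9 − 1200·3.1 + 10400 − 2850·1.8 − 9450 = 0 → D_y = 7900/5.9 = 1338.98 ≈ 1339 N.
ΣF_y = 0: C_y + 1338.98 − 1200 − 2850 = 0 → C_y = 2711 N.
ΣF_x = 0: no horizontal applied forces, so C_x = 0.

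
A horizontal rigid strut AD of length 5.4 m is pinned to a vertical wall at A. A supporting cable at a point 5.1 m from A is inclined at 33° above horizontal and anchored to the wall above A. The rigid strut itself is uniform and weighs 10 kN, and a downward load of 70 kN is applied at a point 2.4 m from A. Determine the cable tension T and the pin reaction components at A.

ΣM about A: T·sin33°·5.1 − 10·2.7 − 70·2.4 = 0 → T = 195/(5.1·0.544639) = 70.203 ≈ 70.20 kN.
ΣF_x = 0: A_x − T·cos33° = 0 → A_x = 70.203 × 0.838671 = 58.88 kN.
ΣF_y = 0: A_y + T·sin33° − 10 − 70 = 0 → A_y = 80 − 70.203 × 0.544639 = 41.76 kN.

T = 70.20 kN, A_x = 58.88 kN, A_y = 41.76 kN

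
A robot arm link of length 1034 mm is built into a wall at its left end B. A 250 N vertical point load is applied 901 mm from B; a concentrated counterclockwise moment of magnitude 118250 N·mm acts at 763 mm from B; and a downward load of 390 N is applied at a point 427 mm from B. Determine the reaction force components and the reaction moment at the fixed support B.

B_x = 0, B_y = 640.0 N, M_B = 273500 N·mm

ΣF_x = 0: B_x = 0.
ΣF_y = 0: B_y − 250 − 390 = 0 → B_y = 640.0 N.
ΣM about B: M_B − 250·901 + 118250 − 390·427 = 0 → M_B = 273500 N·mm.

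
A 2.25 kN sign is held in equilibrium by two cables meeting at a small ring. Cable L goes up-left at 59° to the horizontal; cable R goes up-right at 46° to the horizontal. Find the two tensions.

ΣF_x = 0: −T_L·cos59° + T_R·cos46° = 0 → T_R = 0.741426·T_L.
ΣF_y = 0: T_L·sin59° + T_R·sin46° = 2.25.
Substitute: T_L·(0.857167 + 0.741426·0.71934) = 2.25 → T_L = 1.61812 ≈ 1.618 kN.
Then T_R = 0.741426 × 1.61812 = 1.200 kN.

T_L = 1.618 kN, T_R = 1.200 kN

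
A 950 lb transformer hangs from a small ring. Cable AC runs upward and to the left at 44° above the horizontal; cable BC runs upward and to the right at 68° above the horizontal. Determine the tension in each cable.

ΣF_x = 0: −T_AC·cos44° + T_BC·cos68° = 0 → T_BC = 1.92025·T_AC.
ΣF_y = 0: T_AC·sin44° + T_BC·sin68° = 950.
Substitute: T_AC·(0.694658 + 1.92025·0.927184) = 950 → T_AC = 383.826 ≈ 383.8 lb.
Then T_BC = 1.92025 × 383.826 = 737.0 lb.

T_AC = 383.8 lb, T_BC = 737.0 lb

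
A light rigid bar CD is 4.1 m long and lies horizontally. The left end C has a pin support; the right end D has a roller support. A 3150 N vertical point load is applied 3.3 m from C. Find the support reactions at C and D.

C_x = 0, C_y = 614.6 N, D_y = 2535 N

Moments about C: D_y·4.1 − 3150·3.3 = 0 → D_y = 10395/4.1 = 2535.37 ≈ 2535 N.
ΣF_y = 0: C_y + 2535.37 − 3150 = 0 → C_y = 614.6 N.
ΣF_x = 0: no horizontal applied forces, so C_x = 0.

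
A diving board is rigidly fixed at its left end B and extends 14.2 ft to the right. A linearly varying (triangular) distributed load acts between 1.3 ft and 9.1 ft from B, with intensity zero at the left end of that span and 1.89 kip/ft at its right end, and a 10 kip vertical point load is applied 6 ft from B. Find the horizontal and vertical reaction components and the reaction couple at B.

Resultant of the triangular load: ½ × 1.89 × 7.8 = 7.371 kip, acting at 6.5 ft from B (one-third of the span from the peak).
ΣF_x = 0: B_x = 0.
ΣF_y = 0: B_y − ½·1.89·7.8 − 10 = 0 → B_y = 17.37 kip.
ΣM about B: M_B − (½·1.89·7.8)·6.5 − 10·6 = 0 → M_B = 107.9 kip·ft.

B_x = 0, B_y = 17.37 kip, M_B = 107.9 kip·ft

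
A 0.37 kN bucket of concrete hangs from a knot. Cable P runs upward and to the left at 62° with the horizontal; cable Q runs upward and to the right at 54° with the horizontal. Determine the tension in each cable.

ΣF_x = 0: −T_P·cos62° + T_Q·cos54° = 0 → T_Q = 0.798713·T_P.
ΣF_y = 0: T_P·sin62° + T_Q·sin54° = 0.37.
Substitute: T_P·(0.882948 + 0.798713·0.809017) = 0.37 → T_P = 0.241969 ≈ 0.2420 kN.
Then T_Q = 0.798713 × 0.241969 = 0.1933 kN.

T_P = 0.2420 kN, T_Q = 0.1933 kN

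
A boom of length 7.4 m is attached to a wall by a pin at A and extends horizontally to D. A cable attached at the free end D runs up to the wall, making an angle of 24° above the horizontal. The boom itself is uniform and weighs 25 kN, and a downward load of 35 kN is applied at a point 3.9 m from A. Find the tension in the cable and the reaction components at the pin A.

ΣM about A: T·sin24°·7.4 − 25·3.7 − 35·3.9 = 0 → T = 229/(7.4·0.406737) = 76.0834 ≈ 76.08 kN.
ΣF_x = 0: A_x − T·cos24° = 0 → A_x = 76.0834 × 0.913545 = 69.51 kN.
ΣF_y = 0: A_y + T·sin24° − 25 − 35 = 0 → A_y = 60 − 76.0834 × 0.406737 = 29.05 kN.

T = 76.08 kN, A_x = 69.51 kN, A_y = 29.05 kN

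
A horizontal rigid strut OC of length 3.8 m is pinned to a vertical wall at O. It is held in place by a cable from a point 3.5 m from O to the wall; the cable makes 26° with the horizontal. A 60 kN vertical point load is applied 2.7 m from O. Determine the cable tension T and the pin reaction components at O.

T = 105.6 kN, O_x = 94.90 kN, O_y = 13.71 kN

ΣM about O: T·sin26°·3.5 − 60·2.7 = 0 → T = 162/(3.5·0.438371) = 105.586 ≈ 105.6 kN.
ΣF_x = 0: O_x − T·cos26° = 0 → O_x = 105.586 × 0.898794 = 94.90 kN.
ΣF_y = 0: O_y + T·sin26° − 60 = 0 → O_y = 60 − 105.586 × 0.438371 = 13.71 kN.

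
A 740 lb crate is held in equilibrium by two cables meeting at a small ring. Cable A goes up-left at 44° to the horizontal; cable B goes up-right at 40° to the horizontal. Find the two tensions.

ΣF_x = 0: −T_A·cos44° + T_B·cos40° = 0 → T_B = 0.939031·T_A.
ΣF_y = 0: T_A·sin44° + T_B·sin40° = 740.
Substitute: T_A·(0.694658 + 0.939031·0.642788) = 740 → T_A = 569.996 ≈ 570.0 lb.
Then T_B = 0.939031 × 569.996 = 535.2 lb.

T_A = 570.0 lb, T_B = 535.2 lb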